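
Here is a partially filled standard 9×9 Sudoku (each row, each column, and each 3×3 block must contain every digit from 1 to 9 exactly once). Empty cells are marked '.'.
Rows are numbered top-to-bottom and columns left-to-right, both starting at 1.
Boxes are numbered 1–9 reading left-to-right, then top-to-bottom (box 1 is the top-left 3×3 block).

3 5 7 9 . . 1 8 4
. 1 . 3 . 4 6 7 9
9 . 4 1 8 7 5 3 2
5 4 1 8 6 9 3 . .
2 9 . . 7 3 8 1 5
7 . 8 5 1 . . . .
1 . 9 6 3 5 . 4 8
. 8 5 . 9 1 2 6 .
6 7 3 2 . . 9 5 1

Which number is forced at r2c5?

5

Cell r2c5 itself could take any of {2, 5} by direct elimination.
Consider where 5 can go in box 2.
r1c5 is out (row 1 already has a 5).
r1c6 is out (row 1 already has a 5).
So the only cell in box 2 that can hold 5 is r2c5.
Therefore r2c5 = 5.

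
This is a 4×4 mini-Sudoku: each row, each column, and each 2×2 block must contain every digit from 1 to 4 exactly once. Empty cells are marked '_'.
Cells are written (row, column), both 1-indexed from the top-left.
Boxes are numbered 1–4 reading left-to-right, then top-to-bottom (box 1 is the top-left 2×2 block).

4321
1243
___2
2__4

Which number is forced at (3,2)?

4

Cell (3,2) itself could take any of {1, 4} by direct elimination.
Consider where 4 can go in box 3.
(3,1) is out (column 1 already has a 4).
(4,2) is out (row 4 already has a 4).
So the only cell in box 3 that can hold 4 is (3,2).
Therefore (3,2) = 4.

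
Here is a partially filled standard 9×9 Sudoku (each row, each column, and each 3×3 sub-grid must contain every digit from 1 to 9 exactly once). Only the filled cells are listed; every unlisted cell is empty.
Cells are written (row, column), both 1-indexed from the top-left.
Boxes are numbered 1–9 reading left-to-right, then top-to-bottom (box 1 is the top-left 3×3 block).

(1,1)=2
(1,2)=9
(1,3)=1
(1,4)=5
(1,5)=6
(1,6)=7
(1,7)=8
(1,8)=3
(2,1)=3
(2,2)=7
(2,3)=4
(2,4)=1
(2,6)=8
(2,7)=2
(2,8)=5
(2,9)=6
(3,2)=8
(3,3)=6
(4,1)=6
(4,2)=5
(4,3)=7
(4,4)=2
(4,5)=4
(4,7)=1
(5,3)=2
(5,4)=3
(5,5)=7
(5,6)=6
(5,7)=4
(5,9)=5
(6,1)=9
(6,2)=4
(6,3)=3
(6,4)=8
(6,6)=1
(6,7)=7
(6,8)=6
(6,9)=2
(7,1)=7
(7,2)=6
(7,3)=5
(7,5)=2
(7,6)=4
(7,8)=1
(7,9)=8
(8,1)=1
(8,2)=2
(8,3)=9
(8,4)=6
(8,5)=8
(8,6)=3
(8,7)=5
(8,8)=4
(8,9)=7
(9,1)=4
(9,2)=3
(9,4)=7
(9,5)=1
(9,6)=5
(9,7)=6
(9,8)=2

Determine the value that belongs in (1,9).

4

Row 1 already contains {1, 2, 3, 5, 6, 7, 8, 9}.
Column 9 already contains {2, 5, 6, 7, 8}.
Its 3×3 block (box 3) already contains {2, 3, 5, 6, 8}.
The only value from 1–9 not eliminated is 4, so (1,9) = 4.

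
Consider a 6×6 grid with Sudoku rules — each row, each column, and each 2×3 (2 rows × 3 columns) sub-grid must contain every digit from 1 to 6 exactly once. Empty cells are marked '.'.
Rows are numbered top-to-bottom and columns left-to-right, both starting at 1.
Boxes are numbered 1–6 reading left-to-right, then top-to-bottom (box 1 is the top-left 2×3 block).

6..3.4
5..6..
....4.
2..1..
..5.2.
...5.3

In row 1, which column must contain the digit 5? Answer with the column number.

Consider where 5 can go in row 1.
r1c2 is out (box 1 already has a 5).
r1c3 is out (column 3 already has a 5).
So the only cell in row 1 that can hold 5 is r1c5.
That is column 5.

5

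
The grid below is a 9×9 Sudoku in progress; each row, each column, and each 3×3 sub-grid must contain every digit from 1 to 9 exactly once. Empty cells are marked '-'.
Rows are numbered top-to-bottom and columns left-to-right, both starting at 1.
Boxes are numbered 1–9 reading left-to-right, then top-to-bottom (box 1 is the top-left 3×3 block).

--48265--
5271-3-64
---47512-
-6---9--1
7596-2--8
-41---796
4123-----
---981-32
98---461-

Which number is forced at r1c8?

Row 1 already contains {2, 4, 5, 6, 8}.
Column 8 already contains {1, 2, 3, 6, 9}.
Its 3×3 block (box 3) already contains {1, 2, 4, 5, 6}.
The only value from 1–9 not eliminated is 7, so r1c8 = 7.

7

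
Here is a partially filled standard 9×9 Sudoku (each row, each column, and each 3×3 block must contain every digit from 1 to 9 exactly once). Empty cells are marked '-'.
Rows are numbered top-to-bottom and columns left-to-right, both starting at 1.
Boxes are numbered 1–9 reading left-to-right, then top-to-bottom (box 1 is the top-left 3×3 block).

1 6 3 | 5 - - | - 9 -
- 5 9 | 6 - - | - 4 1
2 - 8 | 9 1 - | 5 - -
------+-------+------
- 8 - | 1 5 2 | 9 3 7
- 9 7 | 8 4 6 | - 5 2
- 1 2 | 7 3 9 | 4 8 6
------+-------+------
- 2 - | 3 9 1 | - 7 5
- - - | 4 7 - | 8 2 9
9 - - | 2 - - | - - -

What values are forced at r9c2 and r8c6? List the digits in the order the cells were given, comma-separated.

7,5

For r9c2:
  Consider where 7 can go in row 9.
  r9c3 is out (column 3 already has a 7). r9c5 is out (column 5 already has a 7). r9c6 is out (box 8 already has a 7). r9c7 is out (box 9 already has a 7). The remaining empty cells in row 9 are similarly blocked.
  So the only cell in row 9 that can hold 7 is r9c2.
  So r9c2 = 7.
For r8c6:
  Row 8 already contains {2, 4, 7, 8, 9}.
  Column 6 already contains {1, 2, 6, 9}.
  Its 3×3 block (box 8) already contains {1, 2, 3, 4, 7, 9}.
  The only value from 1–9 not eliminated is 5, so r8c6 = 5.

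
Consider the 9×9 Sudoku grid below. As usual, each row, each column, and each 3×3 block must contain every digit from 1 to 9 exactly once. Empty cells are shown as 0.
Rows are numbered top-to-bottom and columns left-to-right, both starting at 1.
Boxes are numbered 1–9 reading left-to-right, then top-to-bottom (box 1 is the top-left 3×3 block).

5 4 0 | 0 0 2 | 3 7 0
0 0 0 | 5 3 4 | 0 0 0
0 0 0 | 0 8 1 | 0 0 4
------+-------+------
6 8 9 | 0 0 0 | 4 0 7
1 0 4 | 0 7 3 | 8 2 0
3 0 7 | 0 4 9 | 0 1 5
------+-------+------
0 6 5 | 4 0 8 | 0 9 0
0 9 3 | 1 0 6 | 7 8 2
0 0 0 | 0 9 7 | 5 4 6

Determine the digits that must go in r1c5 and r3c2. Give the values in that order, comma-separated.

6,3

For r1c5:
  Row 1 already contains {2, 3, 4, 5, 7}.
  Column 5 already contains {3, 4, 7, 8, 9}.
  Its 3×3 block (box 2) already contains {1, 2, 3, 4, 5, 8}.
  The only value from 1–9 not eliminated is 6, so r1c5 = 6.
For r3c2:
  Consider where 3 can go in column 2.
  r2c2 is out (row 2 already has a 3).
  r5c2 is out (row 5 already has a 3).
  r6c2 is out (row 6 already has a 3).
  r9c2 is out (box 7 already has a 3).
  So the only cell in column 2 that can hold 3 is r3c2.
  So r3c2 = 3.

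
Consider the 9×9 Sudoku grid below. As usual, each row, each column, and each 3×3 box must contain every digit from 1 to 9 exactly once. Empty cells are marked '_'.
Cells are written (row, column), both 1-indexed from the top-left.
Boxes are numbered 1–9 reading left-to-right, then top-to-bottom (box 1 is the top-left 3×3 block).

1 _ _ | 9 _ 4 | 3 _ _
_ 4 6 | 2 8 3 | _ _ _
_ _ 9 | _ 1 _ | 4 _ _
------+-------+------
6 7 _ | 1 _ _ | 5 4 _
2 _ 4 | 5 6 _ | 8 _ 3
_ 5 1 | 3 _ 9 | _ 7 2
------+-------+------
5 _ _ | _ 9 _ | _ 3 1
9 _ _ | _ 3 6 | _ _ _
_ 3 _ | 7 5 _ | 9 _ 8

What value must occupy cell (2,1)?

Row 2 already contains {2, 3, 4, 6, 8}.
Column 1 already contains {1, 2, 5, 6, 9}.
Its 3×3 block (box 1) already contains {1, 4, 6, 9}.
The only value from 1–9 not eliminated is 7, so (2,1) = 7.

7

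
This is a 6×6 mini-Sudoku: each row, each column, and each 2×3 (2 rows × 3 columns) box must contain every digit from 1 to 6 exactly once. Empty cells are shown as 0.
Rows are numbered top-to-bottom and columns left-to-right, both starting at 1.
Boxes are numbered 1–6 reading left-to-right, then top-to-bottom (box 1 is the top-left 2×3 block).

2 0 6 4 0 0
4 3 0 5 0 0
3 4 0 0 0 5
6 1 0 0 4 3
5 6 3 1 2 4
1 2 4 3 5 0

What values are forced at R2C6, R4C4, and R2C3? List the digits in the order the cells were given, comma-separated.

2,2,1

For R2C6:
  Consider where 2 can go in column 6.
  R1C6 is out (row 1 already has a 2).
  R6C6 is out (row 6 already has a 2).
  So the only cell in column 6 that can hold 2 is R2C6.
  So R2C6 = 2.
For R4C4:
  Row 4 already contains {1, 3, 4, 6}.
  Column 4 already contains {1, 3, 4, 5}.
  Its 2×3 block (box 4) already contains {3, 4, 5}.
  The only value from 1–6 not eliminated is 2, so R4C4 = 2.
For R2C3:
  Row 2 already contains {3, 4, 5}.
  Column 3 already contains {3, 4, 6}.
  Its 2×3 block (box 1) already contains {2, 3, 4, 6}.
  The only value from 1–6 not eliminated is 1, so R2C3 = 1.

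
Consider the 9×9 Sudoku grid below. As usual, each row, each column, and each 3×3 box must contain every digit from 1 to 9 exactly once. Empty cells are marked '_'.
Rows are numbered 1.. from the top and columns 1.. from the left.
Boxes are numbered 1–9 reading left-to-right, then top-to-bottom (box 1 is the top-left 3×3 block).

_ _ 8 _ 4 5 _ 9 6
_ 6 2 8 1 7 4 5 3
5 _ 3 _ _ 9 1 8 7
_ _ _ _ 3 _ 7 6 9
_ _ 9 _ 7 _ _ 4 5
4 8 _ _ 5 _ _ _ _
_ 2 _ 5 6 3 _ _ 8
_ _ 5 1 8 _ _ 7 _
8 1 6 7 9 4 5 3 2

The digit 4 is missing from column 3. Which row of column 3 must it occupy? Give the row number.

Consider where 4 can go in column 3.
row 4, column 3 is out (box 4 already has a 4).
row 6, column 3 is out (row 6 already has a 4).
So the only cell in column 3 that can hold 4 is row 7, column 3.
That is row 7.

7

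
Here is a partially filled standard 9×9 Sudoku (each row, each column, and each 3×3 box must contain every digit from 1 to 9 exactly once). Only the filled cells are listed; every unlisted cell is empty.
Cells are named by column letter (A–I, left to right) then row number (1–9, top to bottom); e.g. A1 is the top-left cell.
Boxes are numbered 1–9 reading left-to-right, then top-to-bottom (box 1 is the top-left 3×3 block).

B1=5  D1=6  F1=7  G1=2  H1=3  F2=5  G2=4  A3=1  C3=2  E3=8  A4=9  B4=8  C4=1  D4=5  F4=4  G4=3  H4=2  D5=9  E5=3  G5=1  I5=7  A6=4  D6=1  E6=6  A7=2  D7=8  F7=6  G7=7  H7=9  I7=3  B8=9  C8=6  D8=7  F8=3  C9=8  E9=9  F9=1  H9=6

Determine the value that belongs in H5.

Cell H5 itself could take any of {4, 5, 8} by direct elimination.
Consider where 4 can go in box 6.
I4 is out (row 4 already has a 4).
G6 is out (row 6 already has a 4).
H6 is out (row 6 already has a 4).
I6 is out (row 6 already has a 4).
So the only cell in box 6 that can hold 4 is H5.
Therefore H5 = 4.

4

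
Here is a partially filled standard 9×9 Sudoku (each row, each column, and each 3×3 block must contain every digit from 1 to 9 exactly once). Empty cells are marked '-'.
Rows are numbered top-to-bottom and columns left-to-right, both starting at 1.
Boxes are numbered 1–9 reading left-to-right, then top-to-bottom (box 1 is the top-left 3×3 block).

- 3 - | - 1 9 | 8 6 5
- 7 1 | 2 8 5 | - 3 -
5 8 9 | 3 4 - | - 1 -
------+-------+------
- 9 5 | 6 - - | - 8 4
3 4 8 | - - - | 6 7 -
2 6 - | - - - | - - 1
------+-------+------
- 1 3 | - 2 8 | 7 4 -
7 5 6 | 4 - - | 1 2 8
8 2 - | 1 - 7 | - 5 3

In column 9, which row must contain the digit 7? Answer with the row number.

Consider where 7 can go in column 9.
R2C9 is out (row 2 already has a 7).
R5C9 is out (row 5 already has a 7).
R7C9 is out (row 7 already has a 7).
So the only cell in column 9 that can hold 7 is R3C9.
That is row 3.

3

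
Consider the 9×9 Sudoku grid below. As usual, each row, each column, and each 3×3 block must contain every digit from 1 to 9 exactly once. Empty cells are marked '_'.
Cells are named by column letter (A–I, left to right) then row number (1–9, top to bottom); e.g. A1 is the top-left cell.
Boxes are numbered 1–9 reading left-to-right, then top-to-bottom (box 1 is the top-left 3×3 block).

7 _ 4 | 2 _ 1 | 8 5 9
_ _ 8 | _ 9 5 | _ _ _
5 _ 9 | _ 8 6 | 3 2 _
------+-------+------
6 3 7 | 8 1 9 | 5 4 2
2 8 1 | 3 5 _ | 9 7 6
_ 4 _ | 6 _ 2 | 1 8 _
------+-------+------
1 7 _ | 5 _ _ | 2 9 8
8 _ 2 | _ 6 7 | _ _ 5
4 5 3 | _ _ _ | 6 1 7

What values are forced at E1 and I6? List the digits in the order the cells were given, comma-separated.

3,3

For E1:
  Row 1 already contains {1, 2, 4, 5, 7, 8, 9}.
  Column E already contains {1, 5, 6, 8, 9}.
  Its 3×3 block (box 2) already contains {1, 2, 5, 6, 8, 9}.
  The only value from 1–9 not eliminated is 3, so E1 = 3.
For I6:
  Row 6 already contains {1, 2, 4, 6, 8}.
  Column I already contains {2, 5, 6, 7, 8, 9}.
  Its 3×3 block (box 6) already contains {1, 2, 4, 5, 6, 7, 8, 9}.
  The only value from 1–9 not eliminated is 3, so I6 = 3.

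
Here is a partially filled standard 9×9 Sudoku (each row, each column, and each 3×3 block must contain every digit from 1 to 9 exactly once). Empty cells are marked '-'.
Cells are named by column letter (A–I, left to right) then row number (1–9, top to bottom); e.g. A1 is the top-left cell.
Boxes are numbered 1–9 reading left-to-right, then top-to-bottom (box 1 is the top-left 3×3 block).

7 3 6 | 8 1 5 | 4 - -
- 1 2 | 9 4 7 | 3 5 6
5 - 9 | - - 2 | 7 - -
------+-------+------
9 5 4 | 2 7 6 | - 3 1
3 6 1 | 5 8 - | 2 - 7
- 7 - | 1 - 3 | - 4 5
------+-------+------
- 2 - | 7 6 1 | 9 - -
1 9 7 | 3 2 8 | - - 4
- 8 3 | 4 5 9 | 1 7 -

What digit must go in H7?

8

Row 7 already contains {1, 2, 6, 7, 9}.
Column H already contains {3, 4, 5, 7}.
Its 3×3 block (box 9) already contains {1, 4, 7, 9}.
The only value from 1–9 not eliminated is 8, so H7 = 8.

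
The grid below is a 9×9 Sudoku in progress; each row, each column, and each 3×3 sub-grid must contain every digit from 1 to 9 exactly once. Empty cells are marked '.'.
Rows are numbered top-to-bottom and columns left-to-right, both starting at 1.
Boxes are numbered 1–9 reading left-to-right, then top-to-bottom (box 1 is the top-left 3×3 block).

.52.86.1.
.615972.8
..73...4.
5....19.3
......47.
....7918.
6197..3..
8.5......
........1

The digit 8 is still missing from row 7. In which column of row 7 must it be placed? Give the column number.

Consider where 8 can go in row 7.
R7C5 is out (column 5 already has a 8).
R7C8 is out (column 8 already has a 8).
R7C9 is out (column 9 already has a 8).
So the only cell in row 7 that can hold 8 is R7C6.
That is column 6.

6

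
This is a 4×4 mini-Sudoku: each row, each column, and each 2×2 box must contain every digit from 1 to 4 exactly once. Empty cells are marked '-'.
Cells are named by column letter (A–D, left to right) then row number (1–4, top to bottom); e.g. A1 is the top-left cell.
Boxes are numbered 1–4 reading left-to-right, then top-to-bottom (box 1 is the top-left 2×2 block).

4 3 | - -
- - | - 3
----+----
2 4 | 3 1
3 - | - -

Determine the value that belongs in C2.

Cell C2 itself could take any of {1, 2, 4} by direct elimination.
Consider where 4 can go in row 2.
A2 is out (column A already has a 4).
B2 is out (column B already has a 4).
So the only cell in row 2 that can hold 4 is C2.
Therefore C2 = 4.

4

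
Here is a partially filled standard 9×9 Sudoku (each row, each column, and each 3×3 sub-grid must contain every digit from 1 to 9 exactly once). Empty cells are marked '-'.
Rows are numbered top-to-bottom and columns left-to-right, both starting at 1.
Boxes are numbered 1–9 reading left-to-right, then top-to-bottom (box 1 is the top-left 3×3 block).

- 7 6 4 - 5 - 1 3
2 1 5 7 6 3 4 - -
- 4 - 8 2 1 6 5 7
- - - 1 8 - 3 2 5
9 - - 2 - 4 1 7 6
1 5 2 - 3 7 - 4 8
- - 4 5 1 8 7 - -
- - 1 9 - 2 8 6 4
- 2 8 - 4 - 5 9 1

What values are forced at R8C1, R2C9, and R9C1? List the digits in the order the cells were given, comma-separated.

5,9,7

For R8C1:
  Consider where 5 can go in row 8.
  R8C2 is out (column 2 already has a 5).
  R8C5 is out (box 8 already has a 5).
  So the only cell in row 8 that can hold 5 is R8C1.
  So R8C1 = 5.
For R2C9:
  Row 2 already contains {1, 2, 3, 4, 5, 6, 7}.
  Column 9 already contains {1, 3, 4, 5, 6, 7, 8}.
  Its 3×3 block (box 3) already contains {1, 3, 4, 5, 6, 7}.
  The only value from 1–9 not eliminated is 9, so R2C9 = 9.
For R9C1:
  Consider where 7 can go in row 9.
  R9C4 is out (column 4 already has a 7).
  R9C6 is out (column 6 already has a 7).
  So the only cell in row 9 that can hold 7 is R9C1.
  So R9C1 = 7.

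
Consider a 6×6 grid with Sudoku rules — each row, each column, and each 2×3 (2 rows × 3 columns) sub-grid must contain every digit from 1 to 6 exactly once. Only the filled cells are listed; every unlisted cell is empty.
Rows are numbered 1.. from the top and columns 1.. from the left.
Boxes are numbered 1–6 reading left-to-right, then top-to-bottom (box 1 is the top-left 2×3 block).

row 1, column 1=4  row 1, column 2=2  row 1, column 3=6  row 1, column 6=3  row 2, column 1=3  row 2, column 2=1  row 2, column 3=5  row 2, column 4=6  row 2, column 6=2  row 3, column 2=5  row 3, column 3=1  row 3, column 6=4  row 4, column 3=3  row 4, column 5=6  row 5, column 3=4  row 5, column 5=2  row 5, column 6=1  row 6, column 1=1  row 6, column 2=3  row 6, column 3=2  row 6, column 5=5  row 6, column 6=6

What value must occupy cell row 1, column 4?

Cell row 1, column 4 itself could take any of {1, 5} by direct elimination.
Consider where 5 can go in box 2.
row 1, column 5 is out (column 5 already has a 5).
row 2, column 5 is out (row 2 already has a 5).
So the only cell in box 2 that can hold 5 is row 1, column 4.
Therefore row 1, column 4 = 5.

5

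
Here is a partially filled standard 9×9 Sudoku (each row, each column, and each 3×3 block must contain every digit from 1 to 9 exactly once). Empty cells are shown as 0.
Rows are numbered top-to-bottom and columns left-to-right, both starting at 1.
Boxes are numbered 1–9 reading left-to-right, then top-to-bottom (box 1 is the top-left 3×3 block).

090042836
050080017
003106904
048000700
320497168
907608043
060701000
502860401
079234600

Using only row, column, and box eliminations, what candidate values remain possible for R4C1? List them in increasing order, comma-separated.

Row 4 already contains {4, 7, 8}.
Column 1 already contains {3, 5, 9}.
Its 3×3 block (box 4) already contains {2, 3, 4, 7, 8, 9}.
Removing those from 1–9 leaves {1, 6} as the candidates for R4C1.

1,6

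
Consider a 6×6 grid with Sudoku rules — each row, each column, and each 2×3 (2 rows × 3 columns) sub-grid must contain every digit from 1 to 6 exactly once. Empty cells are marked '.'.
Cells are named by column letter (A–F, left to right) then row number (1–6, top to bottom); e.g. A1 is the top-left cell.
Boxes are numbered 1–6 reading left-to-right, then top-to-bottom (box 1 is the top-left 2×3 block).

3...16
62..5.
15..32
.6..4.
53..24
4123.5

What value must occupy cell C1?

5

Cell C1 itself could take any of {4, 5} by direct elimination.
Consider where 5 can go in column C.
C2 is out (row 2 already has a 5).
C3 is out (row 3 already has a 5).
C4 is out (box 3 already has a 5).
C5 is out (row 5 already has a 5).
So the only cell in column C that can hold 5 is C1.
Therefore C1 = 5.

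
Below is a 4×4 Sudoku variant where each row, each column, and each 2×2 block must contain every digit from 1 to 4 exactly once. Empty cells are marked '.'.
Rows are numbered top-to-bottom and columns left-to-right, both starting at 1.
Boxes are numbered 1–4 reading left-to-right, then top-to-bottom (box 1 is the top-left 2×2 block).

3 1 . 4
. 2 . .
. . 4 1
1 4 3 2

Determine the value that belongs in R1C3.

Row 1 already contains {1, 3, 4}.
Column 3 already contains {3, 4}.
Its 2×2 block (box 2) already contains {4}.
The only value from 1–4 not eliminated is 2, so R1C3 = 2.

2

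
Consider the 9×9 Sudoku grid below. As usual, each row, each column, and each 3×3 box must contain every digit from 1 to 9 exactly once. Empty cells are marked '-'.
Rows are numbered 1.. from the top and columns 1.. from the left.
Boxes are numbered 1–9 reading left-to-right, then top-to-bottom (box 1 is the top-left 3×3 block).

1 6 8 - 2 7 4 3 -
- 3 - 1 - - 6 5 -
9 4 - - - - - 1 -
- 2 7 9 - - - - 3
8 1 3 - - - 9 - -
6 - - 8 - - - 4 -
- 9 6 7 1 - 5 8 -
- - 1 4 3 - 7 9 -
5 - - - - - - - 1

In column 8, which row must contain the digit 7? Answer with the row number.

Consider where 7 can go in column 8.
row 4, column 8 is out (row 4 already has a 7).
row 9, column 8 is out (box 9 already has a 7).
So the only cell in column 8 that can hold 7 is row 5, column 8.
That is row 5.

5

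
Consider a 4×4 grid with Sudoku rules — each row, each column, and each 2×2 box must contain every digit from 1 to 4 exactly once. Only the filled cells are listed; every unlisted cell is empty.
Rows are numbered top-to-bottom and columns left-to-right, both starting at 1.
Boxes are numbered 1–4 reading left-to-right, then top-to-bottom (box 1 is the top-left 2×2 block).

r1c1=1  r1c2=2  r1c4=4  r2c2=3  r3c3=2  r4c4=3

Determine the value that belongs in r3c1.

3

Cell r3c1 itself could take any of {3, 4} by direct elimination.
Consider where 3 can go in column 1.
r2c1 is out (row 2 already has a 3).
r4c1 is out (row 4 already has a 3).
So the only cell in column 1 that can hold 3 is r3c1.
Therefore r3c1 = 3.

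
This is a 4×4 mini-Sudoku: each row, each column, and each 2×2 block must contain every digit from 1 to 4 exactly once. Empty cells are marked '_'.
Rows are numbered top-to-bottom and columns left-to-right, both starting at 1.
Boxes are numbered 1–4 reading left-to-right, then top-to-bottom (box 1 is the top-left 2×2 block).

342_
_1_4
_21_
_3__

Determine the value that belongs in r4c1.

Cell r4c1 itself could take any of {1, 4} by direct elimination.
Consider where 1 can go in column 1.
r2c1 is out (row 2 already has a 1).
r3c1 is out (row 3 already has a 1).
So the only cell in column 1 that can hold 1 is r4c1.
Therefore r4c1 = 1.

1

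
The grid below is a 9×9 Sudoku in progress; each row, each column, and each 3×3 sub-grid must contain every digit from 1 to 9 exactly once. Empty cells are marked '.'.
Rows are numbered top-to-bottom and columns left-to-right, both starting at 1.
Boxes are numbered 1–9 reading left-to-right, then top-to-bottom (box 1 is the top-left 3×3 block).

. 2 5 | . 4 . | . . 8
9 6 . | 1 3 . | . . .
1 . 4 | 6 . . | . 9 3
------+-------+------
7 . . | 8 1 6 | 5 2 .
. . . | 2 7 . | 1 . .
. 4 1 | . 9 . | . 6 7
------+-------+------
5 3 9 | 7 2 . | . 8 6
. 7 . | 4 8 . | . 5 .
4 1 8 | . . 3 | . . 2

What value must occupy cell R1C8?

1

Cell R1C8 itself could take any of {1, 7} by direct elimination.
Consider where 1 can go in box 3.
R1C7 is out (column 7 already has a 1).
R2C7 is out (row 2 already has a 1).
R2C8 is out (row 2 already has a 1).
R2C9 is out (row 2 already has a 1).
R3C7 is out (row 3 already has a 1).
So the only cell in box 3 that can hold 1 is R1C8.
Therefore R1C8 = 1.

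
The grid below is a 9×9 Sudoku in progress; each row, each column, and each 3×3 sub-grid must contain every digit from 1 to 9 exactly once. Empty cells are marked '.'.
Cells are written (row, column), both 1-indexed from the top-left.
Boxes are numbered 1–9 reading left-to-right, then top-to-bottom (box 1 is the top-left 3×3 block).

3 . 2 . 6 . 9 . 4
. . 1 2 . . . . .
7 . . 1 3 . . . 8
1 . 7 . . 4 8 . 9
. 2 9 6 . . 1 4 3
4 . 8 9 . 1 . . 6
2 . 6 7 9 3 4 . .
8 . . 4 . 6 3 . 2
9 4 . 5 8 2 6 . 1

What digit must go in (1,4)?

Row 1 already contains {2, 3, 4, 6, 9}.
Column 4 already contains {1, 2, 4, 5, 6, 7, 9}.
Its 3×3 block (box 2) already contains {1, 2, 3, 6}.
The only value from 1–9 not eliminated is 8, so (1,4) = 8.

8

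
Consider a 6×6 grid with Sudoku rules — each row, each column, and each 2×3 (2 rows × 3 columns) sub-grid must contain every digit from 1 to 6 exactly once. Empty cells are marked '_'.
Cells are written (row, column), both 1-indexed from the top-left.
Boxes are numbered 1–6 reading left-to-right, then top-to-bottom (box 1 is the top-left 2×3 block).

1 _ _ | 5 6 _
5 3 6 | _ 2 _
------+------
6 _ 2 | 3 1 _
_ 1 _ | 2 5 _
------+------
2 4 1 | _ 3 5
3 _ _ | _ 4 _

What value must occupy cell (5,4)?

Row 5 already contains {1, 2, 3, 4, 5}.
Column 4 already contains {2, 3, 5}.
Its 2×3 block (box 6) already contains {3, 4, 5}.
The only value from 1–6 not eliminated is 6, so (5,4) = 6.

6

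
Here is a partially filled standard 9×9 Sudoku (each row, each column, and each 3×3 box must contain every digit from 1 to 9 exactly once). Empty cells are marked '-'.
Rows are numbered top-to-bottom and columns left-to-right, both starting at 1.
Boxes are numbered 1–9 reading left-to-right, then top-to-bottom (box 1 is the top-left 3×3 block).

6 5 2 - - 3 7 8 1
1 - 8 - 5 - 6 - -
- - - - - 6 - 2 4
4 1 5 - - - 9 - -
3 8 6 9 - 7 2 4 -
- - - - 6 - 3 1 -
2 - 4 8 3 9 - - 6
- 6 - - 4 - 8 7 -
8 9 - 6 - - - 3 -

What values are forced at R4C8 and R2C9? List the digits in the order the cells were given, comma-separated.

6,3

For R4C8:
  Row 4 already contains {1, 4, 5, 9}.
  Column 8 already contains {1, 2, 3, 4, 7, 8}.
  Its 3×3 block (box 6) already contains {1, 2, 3, 4, 9}.
  The only value from 1–9 not eliminated is 6, so R4C8 = 6.
For R2C9:
  Consider where 3 can go in column 9.
  R4C9 is out (box 6 already has a 3).
  R5C9 is out (row 5 already has a 3).
  R6C9 is out (row 6 already has a 3).
  R8C9 is out (box 9 already has a 3).
  R9C9 is out (row 9 already has a 3).
  So the only cell in column 9 that can hold 3 is R2C9.
  So R2C9 = 3.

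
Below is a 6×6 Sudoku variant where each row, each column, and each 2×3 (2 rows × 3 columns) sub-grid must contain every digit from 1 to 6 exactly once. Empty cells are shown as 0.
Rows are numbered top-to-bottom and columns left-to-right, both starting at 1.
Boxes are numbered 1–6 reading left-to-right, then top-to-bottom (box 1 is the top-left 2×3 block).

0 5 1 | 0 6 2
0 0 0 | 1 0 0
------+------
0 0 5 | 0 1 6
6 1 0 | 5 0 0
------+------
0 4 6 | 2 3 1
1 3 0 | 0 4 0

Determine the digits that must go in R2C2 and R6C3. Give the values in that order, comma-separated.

For R2C2:
  Consider where 6 can go in column 2.
  R3C2 is out (row 3 already has a 6).
  So the only cell in column 2 that can hold 6 is R2C2.
  So R2C2 = 6.
For R6C3:
  Row 6 already contains {1, 3, 4}.
  Column 3 already contains {1, 5, 6}.
  Its 2×3 block (box 5) already contains {1, 3, 4, 6}.
  The only value from 1–6 not eliminated is 2, so R6C3 = 2.

6,2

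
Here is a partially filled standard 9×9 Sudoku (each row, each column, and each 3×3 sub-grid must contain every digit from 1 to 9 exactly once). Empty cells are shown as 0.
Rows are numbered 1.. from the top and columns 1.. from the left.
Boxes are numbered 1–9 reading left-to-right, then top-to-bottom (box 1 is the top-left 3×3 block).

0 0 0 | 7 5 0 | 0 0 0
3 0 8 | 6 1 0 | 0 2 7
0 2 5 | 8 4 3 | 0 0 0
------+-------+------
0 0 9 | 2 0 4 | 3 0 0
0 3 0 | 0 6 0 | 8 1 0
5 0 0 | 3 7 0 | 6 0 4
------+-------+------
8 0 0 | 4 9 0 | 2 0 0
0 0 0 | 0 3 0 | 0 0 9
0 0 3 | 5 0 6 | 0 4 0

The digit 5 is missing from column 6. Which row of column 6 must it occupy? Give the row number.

5

Consider where 5 can go in column 6.
row 1, column 6 is out (row 1 already has a 5).
row 2, column 6 is out (box 2 already has a 5).
row 6, column 6 is out (row 6 already has a 5).
row 7, column 6 is out (box 8 already has a 5).
row 8, column 6 is out (box 8 already has a 5).
So the only cell in column 6 that can hold 5 is row 5, column 6.
That is row 5.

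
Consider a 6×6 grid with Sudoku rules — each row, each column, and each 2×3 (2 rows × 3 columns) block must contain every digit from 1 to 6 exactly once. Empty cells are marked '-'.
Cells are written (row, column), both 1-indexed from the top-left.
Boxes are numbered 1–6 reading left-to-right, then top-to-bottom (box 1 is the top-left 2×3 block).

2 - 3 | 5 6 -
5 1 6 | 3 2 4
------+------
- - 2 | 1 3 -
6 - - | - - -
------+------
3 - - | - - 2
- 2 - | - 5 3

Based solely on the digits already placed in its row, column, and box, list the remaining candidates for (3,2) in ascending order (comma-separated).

4,5

Row 3 already contains {1, 2, 3}.
Column 2 already contains {1, 2}.
Its 2×3 block (box 3) already contains {2, 6}.
Removing those from 1–6 leaves {4, 5} as the candidates for (3,2).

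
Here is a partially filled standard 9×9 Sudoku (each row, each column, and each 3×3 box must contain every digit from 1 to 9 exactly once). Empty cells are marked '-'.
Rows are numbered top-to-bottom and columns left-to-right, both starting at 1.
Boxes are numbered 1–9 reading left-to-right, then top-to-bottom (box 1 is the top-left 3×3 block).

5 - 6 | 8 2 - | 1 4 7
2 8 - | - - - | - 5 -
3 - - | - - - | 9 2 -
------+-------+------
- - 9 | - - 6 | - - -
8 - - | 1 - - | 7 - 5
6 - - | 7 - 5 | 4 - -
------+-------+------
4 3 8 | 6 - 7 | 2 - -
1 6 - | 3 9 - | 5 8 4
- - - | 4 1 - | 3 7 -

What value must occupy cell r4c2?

Cell r4c2 itself could take any of {1, 2, 4, 5, 7} by direct elimination.
Consider where 5 can go in row 4.
r4c1 is out (column 1 already has a 5). r4c4 is out (box 5 already has a 5). r4c5 is out (box 5 already has a 5). r4c7 is out (column 7 already has a 5). The remaining empty cells in row 4 are similarly blocked.
So the only cell in row 4 that can hold 5 is r4c2.
Therefore r4c2 = 5.

5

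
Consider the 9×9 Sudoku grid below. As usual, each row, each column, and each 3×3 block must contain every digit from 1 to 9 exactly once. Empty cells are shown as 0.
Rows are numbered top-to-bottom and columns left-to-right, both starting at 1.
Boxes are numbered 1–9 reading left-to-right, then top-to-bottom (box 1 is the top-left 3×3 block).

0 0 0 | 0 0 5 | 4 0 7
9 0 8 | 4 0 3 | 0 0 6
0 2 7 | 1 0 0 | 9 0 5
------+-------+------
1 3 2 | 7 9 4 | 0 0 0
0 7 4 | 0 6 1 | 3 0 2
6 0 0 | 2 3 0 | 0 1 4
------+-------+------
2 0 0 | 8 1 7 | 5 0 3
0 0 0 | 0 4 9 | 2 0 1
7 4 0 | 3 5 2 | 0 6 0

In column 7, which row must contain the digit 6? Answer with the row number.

Consider where 6 can go in column 7.
R2C7 is out (row 2 already has a 6).
R6C7 is out (row 6 already has a 6).
R9C7 is out (row 9 already has a 6).
So the only cell in column 7 that can hold 6 is R4C7.
That is row 4.

4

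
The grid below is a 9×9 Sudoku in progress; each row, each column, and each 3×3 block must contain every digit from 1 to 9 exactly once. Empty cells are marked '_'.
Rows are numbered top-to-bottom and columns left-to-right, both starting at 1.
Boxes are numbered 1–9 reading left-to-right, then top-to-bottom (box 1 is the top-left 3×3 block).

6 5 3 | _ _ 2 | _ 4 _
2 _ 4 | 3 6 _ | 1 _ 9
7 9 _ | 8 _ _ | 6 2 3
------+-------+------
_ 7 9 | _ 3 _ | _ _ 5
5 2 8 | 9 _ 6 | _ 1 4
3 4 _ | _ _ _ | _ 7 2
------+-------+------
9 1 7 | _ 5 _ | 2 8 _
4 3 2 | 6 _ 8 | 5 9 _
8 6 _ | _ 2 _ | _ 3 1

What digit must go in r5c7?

Row 5 already contains {1, 2, 4, 5, 6, 8, 9}.
Column 7 already contains {1, 2, 5, 6}.
Its 3×3 block (box 6) already contains {1, 2, 4, 5, 7}.
The only value from 1–9 not eliminated is 3, so r5c7 = 3.

3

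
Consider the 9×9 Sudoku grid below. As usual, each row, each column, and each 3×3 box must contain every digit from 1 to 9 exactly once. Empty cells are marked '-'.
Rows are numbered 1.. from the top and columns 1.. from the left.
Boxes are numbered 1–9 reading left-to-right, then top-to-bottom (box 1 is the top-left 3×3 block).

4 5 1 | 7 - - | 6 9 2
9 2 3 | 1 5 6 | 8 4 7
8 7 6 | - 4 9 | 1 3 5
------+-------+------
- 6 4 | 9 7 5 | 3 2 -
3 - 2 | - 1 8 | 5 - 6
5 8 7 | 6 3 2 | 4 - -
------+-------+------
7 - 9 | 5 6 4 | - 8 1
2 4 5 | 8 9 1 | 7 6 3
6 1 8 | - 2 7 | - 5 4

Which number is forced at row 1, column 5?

Row 1 already contains {1, 2, 4, 5, 6, 7, 9}.
Column 5 already contains {1, 2, 3, 4, 5, 6, 7, 9}.
Its 3×3 block (box 2) already contains {1, 4, 5, 6, 7, 9}.
The only value from 1–9 not eliminated is 8, so row 1, column 5 = 8.

8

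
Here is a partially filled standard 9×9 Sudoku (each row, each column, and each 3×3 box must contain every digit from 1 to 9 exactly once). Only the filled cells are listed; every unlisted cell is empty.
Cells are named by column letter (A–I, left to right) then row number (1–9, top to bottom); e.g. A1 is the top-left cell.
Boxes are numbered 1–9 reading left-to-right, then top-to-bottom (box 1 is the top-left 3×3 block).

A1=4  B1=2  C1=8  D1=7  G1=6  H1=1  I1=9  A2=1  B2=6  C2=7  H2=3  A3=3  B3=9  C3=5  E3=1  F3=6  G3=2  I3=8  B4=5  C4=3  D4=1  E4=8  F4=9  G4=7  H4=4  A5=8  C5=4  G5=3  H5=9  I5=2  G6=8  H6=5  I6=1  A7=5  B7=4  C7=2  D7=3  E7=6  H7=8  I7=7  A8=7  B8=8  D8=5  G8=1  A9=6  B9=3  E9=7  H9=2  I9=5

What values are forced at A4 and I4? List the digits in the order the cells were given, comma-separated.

2,6

For A4:
  Row 4 already contains {1, 3, 4, 5, 7, 8, 9}.
  Column A already contains {1, 3, 4, 5, 6, 7, 8}.
  Its 3×3 block (box 4) already contains {3, 4, 5, 8}.
  The only value from 1–9 not eliminated is 2, so A4 = 2.
For I4:
  Row 4 already contains {1, 3, 4, 5, 7, 8, 9}.
  Column I already contains {1, 2, 5, 7, 8, 9}.
  Its 3×3 block (box 6) already contains {1, 2, 3, 4, 5, 7, 8, 9}.
  The only value from 1–9 not eliminated is 6, so I4 = 6.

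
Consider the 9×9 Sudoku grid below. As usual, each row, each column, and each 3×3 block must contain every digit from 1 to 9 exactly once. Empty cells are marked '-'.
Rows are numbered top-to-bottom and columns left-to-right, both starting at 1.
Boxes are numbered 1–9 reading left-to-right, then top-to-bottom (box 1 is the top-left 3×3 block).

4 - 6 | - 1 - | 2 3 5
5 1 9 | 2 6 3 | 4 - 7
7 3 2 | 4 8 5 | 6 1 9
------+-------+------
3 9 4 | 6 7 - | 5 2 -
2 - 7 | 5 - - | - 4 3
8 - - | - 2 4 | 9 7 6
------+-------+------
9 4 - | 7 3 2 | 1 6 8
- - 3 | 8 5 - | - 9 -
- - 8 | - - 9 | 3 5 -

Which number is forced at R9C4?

1

Row 9 already contains {3, 5, 8, 9}.
Column 4 already contains {2, 4, 5, 6, 7, 8}.
Its 3×3 block (box 8) already contains {2, 3, 5, 7, 8, 9}.
The only value from 1–9 not eliminated is 1, so R9C4 = 1.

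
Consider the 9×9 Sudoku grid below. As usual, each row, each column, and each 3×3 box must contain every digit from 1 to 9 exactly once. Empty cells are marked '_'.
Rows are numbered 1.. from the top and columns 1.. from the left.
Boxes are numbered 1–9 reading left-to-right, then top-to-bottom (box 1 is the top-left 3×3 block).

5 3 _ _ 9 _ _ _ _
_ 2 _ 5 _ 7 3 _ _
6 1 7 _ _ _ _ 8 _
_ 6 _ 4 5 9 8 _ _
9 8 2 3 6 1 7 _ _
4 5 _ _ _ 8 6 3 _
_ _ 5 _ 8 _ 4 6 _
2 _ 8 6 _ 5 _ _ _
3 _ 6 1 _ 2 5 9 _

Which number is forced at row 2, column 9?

6

Cell row 2, column 9 itself could take any of {1, 4, 6, 9} by direct elimination.
Consider where 6 can go in row 2.
row 2, column 1 is out (column 1 already has a 6).
row 2, column 3 is out (column 3 already has a 6).
row 2, column 5 is out (column 5 already has a 6).
row 2, column 8 is out (column 8 already has a 6).
So the only cell in row 2 that can hold 6 is row 2, column 9.
Therefore row 2, column 9 = 6.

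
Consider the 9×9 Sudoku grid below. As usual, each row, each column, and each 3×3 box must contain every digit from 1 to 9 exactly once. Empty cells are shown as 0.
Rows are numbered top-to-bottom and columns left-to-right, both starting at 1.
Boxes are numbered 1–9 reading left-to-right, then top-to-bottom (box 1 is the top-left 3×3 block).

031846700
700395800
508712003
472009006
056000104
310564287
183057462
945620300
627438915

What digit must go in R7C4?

9

Row 7 already contains {1, 2, 3, 4, 5, 6, 7, 8}.
Column 4 already contains {3, 4, 5, 6, 7, 8}.
Its 3×3 block (box 8) already contains {2, 3, 4, 5, 6, 7, 8}.
The only value from 1–9 not eliminated is 9, so R7C4 = 9.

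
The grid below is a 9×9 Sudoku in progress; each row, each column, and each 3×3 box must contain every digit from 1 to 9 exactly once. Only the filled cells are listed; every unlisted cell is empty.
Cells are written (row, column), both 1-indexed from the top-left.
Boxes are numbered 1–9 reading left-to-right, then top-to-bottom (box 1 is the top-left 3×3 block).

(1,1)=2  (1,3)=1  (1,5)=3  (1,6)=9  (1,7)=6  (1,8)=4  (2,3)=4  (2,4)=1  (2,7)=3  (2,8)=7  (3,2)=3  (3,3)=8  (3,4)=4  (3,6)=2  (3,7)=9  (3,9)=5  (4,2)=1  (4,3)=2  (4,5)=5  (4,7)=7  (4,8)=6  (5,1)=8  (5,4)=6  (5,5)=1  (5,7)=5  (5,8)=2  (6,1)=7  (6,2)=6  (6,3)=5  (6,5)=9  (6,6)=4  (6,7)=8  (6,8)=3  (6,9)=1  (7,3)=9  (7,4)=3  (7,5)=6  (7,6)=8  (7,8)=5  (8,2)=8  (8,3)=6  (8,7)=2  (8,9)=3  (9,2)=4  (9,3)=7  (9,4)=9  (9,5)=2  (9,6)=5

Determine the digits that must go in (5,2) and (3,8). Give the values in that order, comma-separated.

For (5,2):
  Row 5 already contains {1, 2, 5, 6, 8}.
  Column 2 already contains {1, 3, 4, 6, 8}.
  Its 3×3 block (box 4) already contains {1, 2, 5, 6, 7, 8}.
  The only value from 1–9 not eliminated is 9, so (5,2) = 9.
For (3,8):
  Row 3 already contains {2, 3, 4, 5, 8, 9}.
  Column 8 already contains {2, 3, 4, 5, 6, 7}.
  Its 3×3 block (box 3) already contains {3, 4, 5, 6, 7, 9}.
  The only value from 1–9 not eliminated is 1, so (3,8) = 1.

9,1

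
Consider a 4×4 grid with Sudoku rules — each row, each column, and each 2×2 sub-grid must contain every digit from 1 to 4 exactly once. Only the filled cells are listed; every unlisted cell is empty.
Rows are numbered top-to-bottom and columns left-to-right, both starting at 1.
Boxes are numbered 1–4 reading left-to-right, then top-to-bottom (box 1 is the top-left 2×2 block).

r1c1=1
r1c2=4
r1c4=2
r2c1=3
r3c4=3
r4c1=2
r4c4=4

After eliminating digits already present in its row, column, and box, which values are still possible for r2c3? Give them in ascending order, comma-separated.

Row 2 already contains {3}.
Column 3 already contains {}.
Its 2×2 block (box 2) already contains {2}.
Removing those from 1–4 leaves {1, 4} as the candidates for r2c3.

1,4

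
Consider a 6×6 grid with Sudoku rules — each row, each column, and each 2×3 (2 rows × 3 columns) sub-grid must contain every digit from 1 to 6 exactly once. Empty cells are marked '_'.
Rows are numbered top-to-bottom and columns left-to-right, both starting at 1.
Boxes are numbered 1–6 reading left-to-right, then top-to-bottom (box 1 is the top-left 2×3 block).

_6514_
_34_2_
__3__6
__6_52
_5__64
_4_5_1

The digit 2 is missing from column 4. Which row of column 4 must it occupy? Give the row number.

Consider where 2 can go in column 4.
r2c4 is out (row 2 already has a 2).
r3c4 is out (box 4 already has a 2).
r4c4 is out (row 4 already has a 2).
So the only cell in column 4 that can hold 2 is r5c4.
That is row 5.

5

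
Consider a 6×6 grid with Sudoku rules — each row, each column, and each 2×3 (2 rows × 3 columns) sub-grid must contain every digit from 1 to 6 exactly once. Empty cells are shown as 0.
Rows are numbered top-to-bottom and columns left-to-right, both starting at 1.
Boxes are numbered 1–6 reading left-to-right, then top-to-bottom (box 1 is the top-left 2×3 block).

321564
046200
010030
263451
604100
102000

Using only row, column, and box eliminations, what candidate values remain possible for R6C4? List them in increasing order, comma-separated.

3,6

Row 6 already contains {1, 2}.
Column 4 already contains {1, 2, 4, 5}.
Its 2×3 block (box 6) already contains {1}.
Removing those from 1–6 leaves {3, 6} as the candidates for R6C4.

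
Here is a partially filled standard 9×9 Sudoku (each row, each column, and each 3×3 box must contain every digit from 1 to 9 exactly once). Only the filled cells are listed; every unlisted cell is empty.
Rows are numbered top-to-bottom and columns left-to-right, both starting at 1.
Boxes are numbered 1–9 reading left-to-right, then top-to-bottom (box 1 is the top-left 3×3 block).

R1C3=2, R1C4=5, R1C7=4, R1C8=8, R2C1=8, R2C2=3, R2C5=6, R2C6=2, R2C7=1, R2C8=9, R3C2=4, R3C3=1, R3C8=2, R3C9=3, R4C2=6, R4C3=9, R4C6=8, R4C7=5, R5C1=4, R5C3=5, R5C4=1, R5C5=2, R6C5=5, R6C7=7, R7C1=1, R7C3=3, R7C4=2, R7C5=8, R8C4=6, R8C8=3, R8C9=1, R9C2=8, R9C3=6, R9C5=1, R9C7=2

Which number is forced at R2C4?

Cell R2C4 itself could take any of {4, 7} by direct elimination.
Consider where 4 can go in row 2.
R2C3 is out (box 1 already has a 4).
R2C9 is out (box 3 already has a 4).
So the only cell in row 2 that can hold 4 is R2C4.
Therefore R2C4 = 4.

4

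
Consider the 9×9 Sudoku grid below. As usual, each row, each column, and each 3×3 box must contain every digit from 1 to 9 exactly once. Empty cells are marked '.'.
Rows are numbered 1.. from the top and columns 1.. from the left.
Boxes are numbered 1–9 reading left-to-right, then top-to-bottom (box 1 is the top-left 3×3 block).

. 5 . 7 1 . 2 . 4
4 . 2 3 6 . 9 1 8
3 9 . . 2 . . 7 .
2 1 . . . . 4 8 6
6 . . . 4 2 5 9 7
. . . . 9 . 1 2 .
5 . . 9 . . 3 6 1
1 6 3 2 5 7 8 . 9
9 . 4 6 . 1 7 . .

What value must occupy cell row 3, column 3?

1

Cell row 3, column 3 itself could take any of {1, 6, 8} by direct elimination.
Consider where 1 can go in column 3.
row 1, column 3 is out (row 1 already has a 1).
row 4, column 3 is out (row 4 already has a 1).
row 5, column 3 is out (box 4 already has a 1).
row 6, column 3 is out (row 6 already has a 1).
row 7, column 3 is out (row 7 already has a 1).
So the only cell in column 3 that can hold 1 is row 3, column 3.
Therefore row 3, column 3 = 1.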